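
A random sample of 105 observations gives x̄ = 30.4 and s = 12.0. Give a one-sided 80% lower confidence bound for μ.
μ ≥ 29.41

Lower bound (one-sided):
t* = 0.845 (one-sided for 80%)
Lower bound = x̄ - t* · s/√n = 30.4 - 0.845 · 12.0/√105 = 29.41

We are 80% confident that μ ≥ 29.41.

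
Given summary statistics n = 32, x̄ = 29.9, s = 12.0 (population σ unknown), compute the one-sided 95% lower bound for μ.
μ ≥ 26.30

Lower bound (one-sided):
t* = 1.696 (one-sided for 95%)
Lower bound = x̄ - t* · s/√n = 29.9 - 1.696 · 12.0/√32 = 26.30

We are 95% confident that μ ≥ 26.30.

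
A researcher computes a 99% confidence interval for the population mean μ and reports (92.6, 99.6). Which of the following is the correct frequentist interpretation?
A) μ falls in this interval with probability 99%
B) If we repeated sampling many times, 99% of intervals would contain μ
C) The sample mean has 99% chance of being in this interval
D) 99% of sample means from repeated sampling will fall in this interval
B

A) Wrong — μ is fixed; the randomness lives in the interval, not in μ.
B) Correct — this is the frequentist long-run coverage interpretation.
C) Wrong — x̄ is observed and sits in the interval by construction.
D) Wrong — coverage applies to intervals containing μ, not to future x̄ values.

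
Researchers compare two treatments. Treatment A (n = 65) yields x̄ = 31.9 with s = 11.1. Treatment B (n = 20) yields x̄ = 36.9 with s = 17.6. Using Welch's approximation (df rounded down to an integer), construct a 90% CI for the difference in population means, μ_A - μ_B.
(-12.15, 2.15)

Difference: x̄₁ - x̄₂ = -5.00
SE = √(s₁²/n₁ + s₂²/n₂) = √(11.1²/65 + 17.6²/20) = 4.1694
df = 23.83 → 23 (Welch–Satterthwaite, rounded down)
t* = 1.714

CI: -5.00 ± 1.714 · 4.1694 = -5.00 ± 7.15 = (-12.15, 2.15)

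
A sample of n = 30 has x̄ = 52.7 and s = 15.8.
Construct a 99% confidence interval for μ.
(44.75, 60.65)

t-interval (σ unknown):
df = n - 1 = 29
t* = 2.756 for 99% confidence

Margin of error = t* · s/√n = 2.756 · 15.8/√30 = 7.95

CI: (44.75, 60.65)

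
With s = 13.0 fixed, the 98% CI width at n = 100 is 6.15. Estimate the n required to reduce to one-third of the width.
n ≈ 900

CI width ∝ 1/√n
To reduce width by factor 3, need √n to grow by 3 → need 3² = 9 times as many samples.

Current: n = 100, width = 6.15
New: n = 900, width ≈ 2.02

Width reduced by factor of 6.15/2.02 = 3.04.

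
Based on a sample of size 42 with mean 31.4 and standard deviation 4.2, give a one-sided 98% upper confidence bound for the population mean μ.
μ ≤ 32.77

Upper bound (one-sided):
t* = 2.121 (one-sided for 98%)
Upper bound = x̄ + t* · s/√n = 31.4 + 2.121 · 4.2/√42 = 32.77

We are 98% confident that μ ≤ 32.77.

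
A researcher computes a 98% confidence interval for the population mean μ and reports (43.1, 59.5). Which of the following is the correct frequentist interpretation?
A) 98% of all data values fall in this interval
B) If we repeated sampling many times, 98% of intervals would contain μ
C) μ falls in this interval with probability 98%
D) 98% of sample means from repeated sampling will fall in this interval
B

A) Wrong — a CI is about the parameter μ, not individual data values.
B) Correct — this is the frequentist long-run coverage interpretation.
C) Wrong — μ is fixed; the randomness lives in the interval, not in μ.
D) Wrong — coverage applies to intervals containing μ, not to future x̄ values.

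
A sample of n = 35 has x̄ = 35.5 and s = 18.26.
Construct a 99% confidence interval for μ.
(27.08, 43.92)

t-interval (σ unknown):
df = n - 1 = 34
t* = 2.728 for 99% confidence

Margin of error = t* · s/√n = 2.728 · 18.26/√35 = 8.42

CI: (27.08, 43.92)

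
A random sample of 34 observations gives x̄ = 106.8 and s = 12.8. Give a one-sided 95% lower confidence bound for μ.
μ ≥ 103.09

Lower bound (one-sided):
t* = 1.692 (one-sided for 95%)
Lower bound = x̄ - t* · s/√n = 106.8 - 1.692 · 12.8/√34 = 103.09

We are 95% confident that μ ≥ 103.09.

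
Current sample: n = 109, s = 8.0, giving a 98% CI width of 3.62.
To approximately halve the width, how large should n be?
n ≈ 436

CI width ∝ 1/√n
To reduce width by factor 2, need √n to grow by 2 → need 2² = 4 times as many samples.

Current: n = 109, width = 3.62
New: n = 436, width ≈ 1.79

Width reduced by factor of 3.62/1.79 = 2.02.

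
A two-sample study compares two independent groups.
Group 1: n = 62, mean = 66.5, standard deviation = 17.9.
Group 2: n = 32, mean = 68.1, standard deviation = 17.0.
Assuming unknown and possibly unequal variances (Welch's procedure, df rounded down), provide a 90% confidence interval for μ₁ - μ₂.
(-7.89, 4.69)

Difference: x̄₁ - x̄₂ = -1.60
SE = √(s₁²/n₁ + s₂²/n₂) = √(17.9²/62 + 17.0²/32) = 3.7682
df = 65.70 → 65 (Welch–Satterthwaite, rounded down)
t* = 1.669

CI: -1.60 ± 1.669 · 3.7682 = -1.60 ± 6.29 = (-7.89, 4.69)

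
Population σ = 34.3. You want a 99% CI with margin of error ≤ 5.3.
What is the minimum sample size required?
n ≥ 278

For margin E ≤ 5.3:
n ≥ (z* · σ / E)²
n ≥ (2.576 · 34.3 / 5.3)²
n ≥ 277.93

Minimum n = 278 (rounding up)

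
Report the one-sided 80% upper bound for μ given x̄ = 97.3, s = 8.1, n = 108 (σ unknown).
μ ≤ 97.96

Upper bound (one-sided):
t* = 0.845 (one-sided for 80%)
Upper bound = x̄ + t* · s/√n = 97.3 + 0.845 · 8.1/√108 = 97.96

We are 80% confident that μ ≤ 97.96.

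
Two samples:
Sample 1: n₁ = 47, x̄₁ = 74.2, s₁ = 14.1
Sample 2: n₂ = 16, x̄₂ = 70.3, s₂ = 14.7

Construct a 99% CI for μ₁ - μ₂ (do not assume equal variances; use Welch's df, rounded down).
(-7.84, 15.64)

Difference: x̄₁ - x̄₂ = 3.90
SE = √(s₁²/n₁ + s₂²/n₂) = √(14.1²/47 + 14.7²/16) = 4.2114
df = 25.07 → 25 (Welch–Satterthwaite, rounded down)
t* = 2.787

CI: 3.90 ± 2.787 · 4.2114 = 3.90 ± 11.74 = (-7.84, 15.64)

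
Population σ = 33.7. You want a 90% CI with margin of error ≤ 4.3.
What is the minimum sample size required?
n ≥ 167

For margin E ≤ 4.3:
n ≥ (z* · σ / E)²
n ≥ (1.645 · 33.7 / 4.3)²
n ≥ 166.21

Minimum n = 167 (rounding up)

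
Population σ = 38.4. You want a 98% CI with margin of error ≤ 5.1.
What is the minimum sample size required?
n ≥ 307

For margin E ≤ 5.1:
n ≥ (z* · σ / E)²
n ≥ (2.326 · 38.4 / 5.1)²
n ≥ 306.72

Minimum n = 307 (rounding up)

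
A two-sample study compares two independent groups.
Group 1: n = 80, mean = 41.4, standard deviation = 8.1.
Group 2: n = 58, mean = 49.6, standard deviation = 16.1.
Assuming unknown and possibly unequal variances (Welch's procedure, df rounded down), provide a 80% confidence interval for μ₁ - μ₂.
(-11.17, -5.23)

Difference: x̄₁ - x̄₂ = -8.20
SE = √(s₁²/n₁ + s₂²/n₂) = √(8.1²/80 + 16.1²/58) = 2.2998
df = 77.95 → 77 (Welch–Satterthwaite, rounded down)
t* = 1.293

CI: -8.20 ± 1.293 · 2.2998 = -8.20 ± 2.97 = (-11.17, -5.23)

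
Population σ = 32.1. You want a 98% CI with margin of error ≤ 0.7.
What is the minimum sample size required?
n ≥ 11378

For margin E ≤ 0.7:
n ≥ (z* · σ / E)²
n ≥ (2.326 · 32.1 / 0.7)²
n ≥ 11377.15

Minimum n = 11378 (rounding up)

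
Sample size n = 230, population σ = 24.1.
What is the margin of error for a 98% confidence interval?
Margin of error = 3.70

Margin of error = z* · σ/√n
= 2.326 · 24.1/√230
= 2.326 · 24.1/15.1658
= 3.70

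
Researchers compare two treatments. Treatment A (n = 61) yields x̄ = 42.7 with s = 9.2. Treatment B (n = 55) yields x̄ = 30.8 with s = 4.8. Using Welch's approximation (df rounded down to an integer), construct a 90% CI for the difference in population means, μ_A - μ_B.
(9.67, 14.13)

Difference: x̄₁ - x̄₂ = 11.90
SE = √(s₁²/n₁ + s₂²/n₂) = √(9.2²/61 + 4.8²/55) = 1.3440
df = 92.35 → 92 (Welch–Satterthwaite, rounded down)
t* = 1.662

CI: 11.90 ± 1.662 · 1.3440 = 11.90 ± 2.23 = (9.67, 14.13)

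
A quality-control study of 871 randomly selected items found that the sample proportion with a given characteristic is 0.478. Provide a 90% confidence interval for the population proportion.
(0.450, 0.506)

Proportion CI:
SE = √(p̂(1-p̂)/n) = √(0.478 · 0.522 / 871) = 0.01693

z* = 1.645
Margin = z* · SE = 1.645 · 0.01693 = 0.0278

CI: 0.478 ± 0.0278 = (0.450, 0.506)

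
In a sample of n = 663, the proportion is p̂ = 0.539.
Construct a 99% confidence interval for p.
(0.489, 0.589)

Proportion CI:
SE = √(p̂(1-p̂)/n) = √(0.539 · 0.461 / 663) = 0.01936

z* = 2.576
Margin = z* · SE = 2.576 · 0.01936 = 0.0499

CI: 0.539 ± 0.0499 = (0.489, 0.589)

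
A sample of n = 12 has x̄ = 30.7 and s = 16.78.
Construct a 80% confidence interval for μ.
(24.10, 37.30)

t-interval (σ unknown):
df = n - 1 = 11
t* = 1.363 for 80% confidence

Margin of error = t* · s/√n = 1.363 · 16.78/√12 = 6.60

CI: (24.10, 37.30)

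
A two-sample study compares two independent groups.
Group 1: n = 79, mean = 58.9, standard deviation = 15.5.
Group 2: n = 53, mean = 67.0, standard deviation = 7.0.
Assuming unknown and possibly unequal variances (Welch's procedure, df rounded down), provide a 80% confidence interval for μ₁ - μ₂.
(-10.67, -5.53)

Difference: x̄₁ - x̄₂ = -8.10
SE = √(s₁²/n₁ + s₂²/n₂) = √(15.5²/79 + 7.0²/53) = 1.9914
df = 116.49 → 116 (Welch–Satterthwaite, rounded down)
t* = 1.289

CI: -8.10 ± 1.289 · 1.9914 = -8.10 ± 2.57 = (-10.67, -5.53)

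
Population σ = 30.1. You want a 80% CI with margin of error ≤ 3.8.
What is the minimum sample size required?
n ≥ 104

For margin E ≤ 3.8:
n ≥ (z* · σ / E)²
n ≥ (1.282 · 30.1 / 3.8)²
n ≥ 103.12

Minimum n = 104 (rounding up)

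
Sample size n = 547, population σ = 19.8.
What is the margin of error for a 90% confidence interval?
Margin of error = 1.39

Margin of error = z* · σ/√n
= 1.645 · 19.8/√547
= 1.645 · 19.8/23.3880
= 1.39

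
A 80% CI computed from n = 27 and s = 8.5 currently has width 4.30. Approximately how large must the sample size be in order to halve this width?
n ≈ 108

CI width ∝ 1/√n
To reduce width by factor 2, need √n to grow by 2 → need 2² = 4 times as many samples.

Current: n = 27, width = 4.30
New: n = 108, width ≈ 2.11

Width reduced by factor of 4.30/2.11 = 2.04.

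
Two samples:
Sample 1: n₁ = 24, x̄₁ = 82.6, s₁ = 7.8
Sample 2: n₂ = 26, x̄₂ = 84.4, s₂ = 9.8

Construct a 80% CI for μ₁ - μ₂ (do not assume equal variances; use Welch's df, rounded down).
(-5.04, 1.44)

Difference: x̄₁ - x̄₂ = -1.80
SE = √(s₁²/n₁ + s₂²/n₂) = √(7.8²/24 + 9.8²/26) = 2.4958
df = 47.02 → 47 (Welch–Satterthwaite, rounded down)
t* = 1.300

CI: -1.80 ± 1.300 · 2.4958 = -1.80 ± 3.24 = (-5.04, 1.44)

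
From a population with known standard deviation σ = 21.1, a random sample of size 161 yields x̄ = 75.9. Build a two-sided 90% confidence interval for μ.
(73.16, 78.64)

z-interval (σ known):
z* = 1.645 for 90% confidence

Margin of error = z* · σ/√n = 1.645 · 21.1/√161 = 2.74

CI: (75.9 - 2.74, 75.9 + 2.74) = (73.16, 78.64)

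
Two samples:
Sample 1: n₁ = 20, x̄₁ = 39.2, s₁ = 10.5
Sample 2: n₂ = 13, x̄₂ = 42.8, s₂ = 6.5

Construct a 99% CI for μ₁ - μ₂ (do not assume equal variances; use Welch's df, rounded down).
(-11.74, 4.54)

Difference: x̄₁ - x̄₂ = -3.60
SE = √(s₁²/n₁ + s₂²/n₂) = √(10.5²/20 + 6.5²/13) = 2.9602
df = 30.97 → 30 (Welch–Satterthwaite, rounded down)
t* = 2.750

CI: -3.60 ± 2.750 · 2.9602 = -3.60 ± 8.14 = (-11.74, 4.54)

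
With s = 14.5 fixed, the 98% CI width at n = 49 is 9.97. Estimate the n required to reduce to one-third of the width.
n ≈ 441

CI width ∝ 1/√n
To reduce width by factor 3, need √n to grow by 3 → need 3² = 9 times as many samples.

Current: n = 49, width = 9.97
New: n = 441, width ≈ 3.22

Width reduced by factor of 9.97/3.22 = 3.10.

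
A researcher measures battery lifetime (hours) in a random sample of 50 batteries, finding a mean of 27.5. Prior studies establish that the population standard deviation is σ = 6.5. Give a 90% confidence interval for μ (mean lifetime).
(25.99, 29.01)

z-interval (σ known):
z* = 1.645 for 90% confidence

Margin of error = z* · σ/√n = 1.645 · 6.5/√50 = 1.51

CI: (27.5 - 1.51, 27.5 + 1.51) = (25.99, 29.01)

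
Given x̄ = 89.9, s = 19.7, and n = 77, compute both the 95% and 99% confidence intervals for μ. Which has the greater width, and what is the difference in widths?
99% CI is wider by 2.92

df = 76
95% CI: t* = 1.992, (85.43, 94.37), width = 2 · t* · s/√n = 8.94
99% CI: t* = 2.642, (83.97, 95.83), width = 2 · t* · s/√n = 11.86

The 99% CI is wider by 11.86 - 8.94 = 2.92.
Higher confidence requires a wider interval.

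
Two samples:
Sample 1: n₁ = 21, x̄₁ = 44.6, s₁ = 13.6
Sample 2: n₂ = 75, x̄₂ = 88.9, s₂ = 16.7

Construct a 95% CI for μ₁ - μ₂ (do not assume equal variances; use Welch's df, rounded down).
(-51.46, -37.14)

Difference: x̄₁ - x̄₂ = -44.30
SE = √(s₁²/n₁ + s₂²/n₂) = √(13.6²/21 + 16.7²/75) = 3.5392
df = 38.59 → 38 (Welch–Satterthwaite, rounded down)
t* = 2.024

CI: -44.30 ± 2.024 · 3.5392 = -44.30 ± 7.16 = (-51.46, -37.14)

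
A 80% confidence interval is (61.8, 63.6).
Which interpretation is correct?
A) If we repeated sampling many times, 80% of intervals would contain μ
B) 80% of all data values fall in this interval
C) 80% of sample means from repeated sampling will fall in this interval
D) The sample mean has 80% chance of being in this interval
A

A) Correct — this is the frequentist long-run coverage interpretation.
B) Wrong — a CI is about the parameter μ, not individual data values.
C) Wrong — coverage applies to intervals containing μ, not to future x̄ values.
D) Wrong — x̄ is observed and sits in the interval by construction.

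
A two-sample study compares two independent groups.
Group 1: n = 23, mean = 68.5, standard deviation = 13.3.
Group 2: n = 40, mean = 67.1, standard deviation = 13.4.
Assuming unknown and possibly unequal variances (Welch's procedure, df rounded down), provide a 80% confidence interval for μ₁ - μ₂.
(-3.14, 5.94)

Difference: x̄₁ - x̄₂ = 1.40
SE = √(s₁²/n₁ + s₂²/n₂) = √(13.3²/23 + 13.4²/40) = 3.4900
df = 46.28 → 46 (Welch–Satterthwaite, rounded down)
t* = 1.300

CI: 1.40 ± 1.300 · 3.4900 = 1.40 ± 4.54 = (-3.14, 5.94)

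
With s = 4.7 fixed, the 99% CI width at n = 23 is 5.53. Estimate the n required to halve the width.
n ≈ 92

CI width ∝ 1/√n
To reduce width by factor 2, need √n to grow by 2 → need 2² = 4 times as many samples.

Current: n = 23, width = 5.53
New: n = 92, width ≈ 2.58

Width reduced by factor of 5.53/2.58 = 2.14.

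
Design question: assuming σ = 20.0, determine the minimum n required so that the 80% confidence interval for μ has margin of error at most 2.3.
n ≥ 125

For margin E ≤ 2.3:
n ≥ (z* · σ / E)²
n ≥ (1.282 · 20.0 / 2.3)²
n ≥ 124.27

Minimum n = 125 (rounding up)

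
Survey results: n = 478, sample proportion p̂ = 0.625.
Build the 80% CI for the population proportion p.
(0.597, 0.653)

Proportion CI:
SE = √(p̂(1-p̂)/n) = √(0.625 · 0.375 / 478) = 0.02214

z* = 1.282
Margin = z* · SE = 1.282 · 0.02214 = 0.0284

CI: 0.625 ± 0.0284 = (0.597, 0.653)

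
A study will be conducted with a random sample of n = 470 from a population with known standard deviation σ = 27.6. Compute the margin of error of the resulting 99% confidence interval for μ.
Margin of error = 3.28

Margin of error = z* · σ/√n
= 2.576 · 27.6/√470
= 2.576 · 27.6/21.6795
= 3.28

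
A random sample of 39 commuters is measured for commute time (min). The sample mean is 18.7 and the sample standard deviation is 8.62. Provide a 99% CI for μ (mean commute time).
(14.96, 22.44)

t-interval (σ unknown):
df = n - 1 = 38
t* = 2.712 for 99% confidence

Margin of error = t* · s/√n = 2.712 · 8.62/√39 = 3.74

CI: (14.96, 22.44)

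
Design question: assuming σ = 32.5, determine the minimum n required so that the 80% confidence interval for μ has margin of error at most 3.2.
n ≥ 170

For margin E ≤ 3.2:
n ≥ (z* · σ / E)²
n ≥ (1.282 · 32.5 / 3.2)²
n ≥ 169.53

Minimum n = 170 (rounding up)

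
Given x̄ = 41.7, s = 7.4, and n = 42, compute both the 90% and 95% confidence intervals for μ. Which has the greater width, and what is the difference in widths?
95% CI is wider by 0.77

df = 41
90% CI: t* = 1.683, (39.78, 43.62), width = 2 · t* · s/√n = 3.84
95% CI: t* = 2.020, (39.39, 44.01), width = 2 · t* · s/√n = 4.61

The 95% CI is wider by 4.61 - 3.84 = 0.77.
Higher confidence requires a wider interval.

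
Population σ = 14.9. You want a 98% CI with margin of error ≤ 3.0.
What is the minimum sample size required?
n ≥ 134

For margin E ≤ 3.0:
n ≥ (z* · σ / E)²
n ≥ (2.326 · 14.9 / 3.0)²
n ≥ 133.46

Minimum n = 134 (rounding up)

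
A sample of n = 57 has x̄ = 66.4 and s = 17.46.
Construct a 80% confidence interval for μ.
(63.40, 69.40)

t-interval (σ unknown):
df = n - 1 = 56
t* = 1.297 for 80% confidence

Margin of error = t* · s/√n = 1.297 · 17.46/√57 = 3.00

CI: (63.40, 69.40)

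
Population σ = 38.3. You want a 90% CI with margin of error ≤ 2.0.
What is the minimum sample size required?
n ≥ 993

For margin E ≤ 2.0:
n ≥ (z* · σ / E)²
n ≥ (1.645 · 38.3 / 2.0)²
n ≥ 992.36

Minimum n = 993 (rounding up)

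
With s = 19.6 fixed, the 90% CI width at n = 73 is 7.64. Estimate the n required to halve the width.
n ≈ 292

CI width ∝ 1/√n
To reduce width by factor 2, need √n to grow by 2 → need 2² = 4 times as many samples.

Current: n = 73, width = 7.64
New: n = 292, width ≈ 3.79

Width reduced by factor of 7.64/3.79 = 2.02.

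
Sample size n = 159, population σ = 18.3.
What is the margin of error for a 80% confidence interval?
Margin of error = 1.86

Margin of error = z* · σ/√n
= 1.282 · 18.3/√159
= 1.282 · 18.3/12.6095
= 1.86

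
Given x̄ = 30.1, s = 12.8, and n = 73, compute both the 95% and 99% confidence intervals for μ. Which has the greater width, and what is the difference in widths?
99% CI is wider by 1.96

df = 72
95% CI: t* = 1.993, (27.11, 33.09), width = 2 · t* · s/√n = 5.97
99% CI: t* = 2.646, (26.14, 34.06), width = 2 · t* · s/√n = 7.93

The 99% CI is wider by 7.93 - 5.97 = 1.96.
Higher confidence requires a wider interval.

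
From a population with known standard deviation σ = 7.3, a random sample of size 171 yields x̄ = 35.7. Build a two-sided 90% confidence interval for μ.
(34.78, 36.62)

z-interval (σ known):
z* = 1.645 for 90% confidence

Margin of error = z* · σ/√n = 1.645 · 7.3/√171 = 0.92

CI: (35.7 - 0.92, 35.7 + 0.92) = (34.78, 36.62)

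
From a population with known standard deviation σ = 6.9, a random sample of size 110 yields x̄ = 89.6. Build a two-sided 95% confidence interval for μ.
(88.31, 90.89)

z-interval (σ known):
z* = 1.960 for 95% confidence

Margin of error = z* · σ/√n = 1.960 · 6.9/√110 = 1.29

CI: (89.6 - 1.29, 89.6 + 1.29) = (88.31, 90.89)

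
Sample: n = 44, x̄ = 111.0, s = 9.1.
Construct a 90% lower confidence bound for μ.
μ ≥ 109.21

Lower bound (one-sided):
t* = 1.302 (one-sided for 90%)
Lower bound = x̄ - t* · s/√n = 111.0 - 1.302 · 9.1/√44 = 109.21

We are 90% confident that μ ≥ 109.21.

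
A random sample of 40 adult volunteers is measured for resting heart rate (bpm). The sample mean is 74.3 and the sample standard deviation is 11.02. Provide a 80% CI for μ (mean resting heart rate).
(72.03, 76.57)

t-interval (σ unknown):
df = n - 1 = 39
t* = 1.304 for 80% confidence

Margin of error = t* · s/√n = 1.304 · 11.02/√40 = 2.27

CI: (72.03, 76.57)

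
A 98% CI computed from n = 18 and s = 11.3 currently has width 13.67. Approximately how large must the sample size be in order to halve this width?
n ≈ 72

CI width ∝ 1/√n
To reduce width by factor 2, need √n to grow by 2 → need 2² = 4 times as many samples.

Current: n = 18, width = 13.67
New: n = 72, width ≈ 6.34

Width reduced by factor of 13.67/6.34 = 2.16.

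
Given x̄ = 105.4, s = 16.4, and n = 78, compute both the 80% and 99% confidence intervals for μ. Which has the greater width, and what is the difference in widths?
99% CI is wider by 5.01

df = 77
80% CI: t* = 1.293, (103.00, 107.80), width = 2 · t* · s/√n = 4.80
99% CI: t* = 2.641, (100.50, 110.30), width = 2 · t* · s/√n = 9.81

The 99% CI is wider by 9.81 - 4.80 = 5.01.
Higher confidence requires a wider interval.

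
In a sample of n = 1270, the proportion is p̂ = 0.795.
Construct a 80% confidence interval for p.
(0.780, 0.810)

Proportion CI:
SE = √(p̂(1-p̂)/n) = √(0.795 · 0.205 / 1270) = 0.01133

z* = 1.282
Margin = z* · SE = 1.282 · 0.01133 = 0.0145

CI: 0.795 ± 0.0145 = (0.780, 0.810)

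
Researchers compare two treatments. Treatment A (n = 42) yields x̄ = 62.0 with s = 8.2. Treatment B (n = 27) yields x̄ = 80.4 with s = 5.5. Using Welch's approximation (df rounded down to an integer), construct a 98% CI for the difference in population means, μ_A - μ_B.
(-22.33, -14.47)

Difference: x̄₁ - x̄₂ = -18.40
SE = √(s₁²/n₁ + s₂²/n₂) = √(8.2²/42 + 5.5²/27) = 1.6496
df = 66.84 → 66 (Welch–Satterthwaite, rounded down)
t* = 2.384

CI: -18.40 ± 2.384 · 1.6496 = -18.40 ± 3.93 = (-22.33, -14.47)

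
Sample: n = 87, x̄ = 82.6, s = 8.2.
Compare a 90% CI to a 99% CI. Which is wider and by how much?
99% CI is wider by 1.71

df = 86
90% CI: t* = 1.663, (81.14, 84.06), width = 2 · t* · s/√n = 2.92
99% CI: t* = 2.634, (80.28, 84.92), width = 2 · t* · s/√n = 4.63

The 99% CI is wider by 4.63 - 2.92 = 1.71.
Higher confidence requires a wider interval.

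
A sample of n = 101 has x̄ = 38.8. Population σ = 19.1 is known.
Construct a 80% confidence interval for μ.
(36.36, 41.24)

z-interval (σ known):
z* = 1.282 for 80% confidence

Margin of error = z* · σ/√n = 1.282 · 19.1/√101 = 2.44

CI: (38.8 - 2.44, 38.8 + 2.44) = (36.36, 41.24)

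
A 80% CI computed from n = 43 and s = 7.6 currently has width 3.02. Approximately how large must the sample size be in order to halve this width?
n ≈ 172

CI width ∝ 1/√n
To reduce width by factor 2, need √n to grow by 2 → need 2² = 4 times as many samples.

Current: n = 43, width = 3.02
New: n = 172, width ≈ 1.49

Width reduced by factor of 3.02/1.49 = 2.03.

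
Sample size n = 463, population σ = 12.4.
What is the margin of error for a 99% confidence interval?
Margin of error = 1.48

Margin of error = z* · σ/√n
= 2.576 · 12.4/√463
= 2.576 · 12.4/21.5174
= 1.48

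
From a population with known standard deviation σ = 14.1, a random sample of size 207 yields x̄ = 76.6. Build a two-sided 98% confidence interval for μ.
(74.32, 78.88)

z-interval (σ known):
z* = 2.326 for 98% confidence

Margin of error = z* · σ/√n = 2.326 · 14.1/√207 = 2.28

CI: (76.6 - 2.28, 76.6 + 2.28) = (74.32, 78.88)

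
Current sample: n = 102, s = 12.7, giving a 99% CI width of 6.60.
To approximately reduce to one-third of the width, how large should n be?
n ≈ 918

CI width ∝ 1/√n
To reduce width by factor 3, need √n to grow by 3 → need 3² = 9 times as many samples.

Current: n = 102, width = 6.60
New: n = 918, width ≈ 2.16

Width reduced by factor of 6.60/2.16 = 3.06.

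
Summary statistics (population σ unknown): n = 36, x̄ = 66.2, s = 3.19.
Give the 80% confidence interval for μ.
(65.51, 66.89)

t-interval (σ unknown):
df = n - 1 = 35
t* = 1.306 for 80% confidence

Margin of error = t* · s/√n = 1.306 · 3.19/√36 = 0.69

CI: (65.51, 66.89)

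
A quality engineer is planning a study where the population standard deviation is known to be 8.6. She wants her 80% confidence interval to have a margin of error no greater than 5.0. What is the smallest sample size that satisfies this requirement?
n ≥ 5

For margin E ≤ 5.0:
n ≥ (z* · σ / E)²
n ≥ (1.282 · 8.6 / 5.0)²
n ≥ 4.86

Minimum n = 5 (rounding up)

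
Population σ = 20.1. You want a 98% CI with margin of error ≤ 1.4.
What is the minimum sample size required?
n ≥ 1116

For margin E ≤ 1.4:
n ≥ (z* · σ / E)²
n ≥ (2.326 · 20.1 / 1.4)²
n ≥ 1115.21

Minimum n = 1116 (rounding up)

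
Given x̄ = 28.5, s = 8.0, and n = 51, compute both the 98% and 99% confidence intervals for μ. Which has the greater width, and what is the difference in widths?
99% CI is wider by 0.62

df = 50
98% CI: t* = 2.403, (25.81, 31.19), width = 2 · t* · s/√n = 5.38
99% CI: t* = 2.678, (25.50, 31.50), width = 2 · t* · s/√n = 6.00

The 99% CI is wider by 6.00 - 5.38 = 0.62.
Higher confidence requires a wider interval.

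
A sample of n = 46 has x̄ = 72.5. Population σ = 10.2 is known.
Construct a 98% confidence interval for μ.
(69.00, 76.00)

z-interval (σ known):
z* = 2.326 for 98% confidence

Margin of error = z* · σ/√n = 2.326 · 10.2/√46 = 3.50

CI: (72.5 - 3.50, 72.5 + 3.50) = (69.00, 76.00)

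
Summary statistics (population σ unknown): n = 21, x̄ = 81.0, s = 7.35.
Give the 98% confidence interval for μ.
(76.95, 85.05)

t-interval (σ unknown):
df = n - 1 = 20
t* = 2.528 for 98% confidence

Margin of error = t* · s/√n = 2.528 · 7.35/√21 = 4.05

CI: (76.95, 85.05)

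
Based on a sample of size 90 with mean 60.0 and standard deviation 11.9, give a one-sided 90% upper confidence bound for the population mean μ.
μ ≤ 61.62

Upper bound (one-sided):
t* = 1.291 (one-sided for 90%)
Upper bound = x̄ + t* · s/√n = 60.0 + 1.291 · 11.9/√90 = 61.62

We are 90% confident that μ ≤ 61.62.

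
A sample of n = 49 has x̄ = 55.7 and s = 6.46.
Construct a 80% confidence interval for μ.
(54.50, 56.90)

t-interval (σ unknown):
df = n - 1 = 48
t* = 1.299 for 80% confidence

Margin of error = t* · s/√n = 1.299 · 6.46/√49 = 1.20

CI: (54.50, 56.90)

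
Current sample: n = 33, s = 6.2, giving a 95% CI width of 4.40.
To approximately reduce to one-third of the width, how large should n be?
n ≈ 297

CI width ∝ 1/√n
To reduce width by factor 3, need √n to grow by 3 → need 3² = 9 times as many samples.

Current: n = 33, width = 4.40
New: n = 297, width ≈ 1.42

Width reduced by factor of 4.40/1.42 = 3.10.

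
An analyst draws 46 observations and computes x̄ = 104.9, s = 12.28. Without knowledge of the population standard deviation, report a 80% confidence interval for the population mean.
(102.54, 107.26)

t-interval (σ unknown):
df = n - 1 = 45
t* = 1.301 for 80% confidence

Margin of error = t* · s/√n = 1.301 · 12.28/√46 = 2.36

CI: (102.54, 107.26)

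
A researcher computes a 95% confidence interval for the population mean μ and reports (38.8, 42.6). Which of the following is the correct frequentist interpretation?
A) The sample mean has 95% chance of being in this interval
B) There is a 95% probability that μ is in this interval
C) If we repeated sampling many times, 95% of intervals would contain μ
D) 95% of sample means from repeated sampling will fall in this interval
C

A) Wrong — x̄ is observed and sits in the interval by construction.
B) Wrong — μ is fixed; the randomness lives in the interval, not in μ.
C) Correct — this is the frequentist long-run coverage interpretation.
D) Wrong — coverage applies to intervals containing μ, not to future x̄ values.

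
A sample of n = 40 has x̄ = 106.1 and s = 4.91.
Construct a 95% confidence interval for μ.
(104.53, 107.67)

t-interval (σ unknown):
df = n - 1 = 39
t* = 2.023 for 95% confidence

Margin of error = t* · s/√n = 2.023 · 4.91/√40 = 1.57

CI: (104.53, 107.67)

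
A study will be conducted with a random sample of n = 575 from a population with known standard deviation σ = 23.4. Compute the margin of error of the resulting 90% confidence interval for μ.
Margin of error = 1.61

Margin of error = z* · σ/√n
= 1.645 · 23.4/√575
= 1.645 · 23.4/23.9792
= 1.61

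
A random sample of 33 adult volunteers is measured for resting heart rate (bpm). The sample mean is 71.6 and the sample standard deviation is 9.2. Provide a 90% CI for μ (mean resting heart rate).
(68.89, 74.31)

t-interval (σ unknown):
df = n - 1 = 32
t* = 1.694 for 90% confidence

Margin of error = t* · s/√n = 1.694 · 9.2/√33 = 2.71

CI: (68.89, 74.31)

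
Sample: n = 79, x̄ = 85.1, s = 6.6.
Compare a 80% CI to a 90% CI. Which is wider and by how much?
90% CI is wider by 0.55

df = 78
80% CI: t* = 1.292, (84.14, 86.06), width = 2 · t* · s/√n = 1.92
90% CI: t* = 1.665, (83.86, 86.34), width = 2 · t* · s/√n = 2.47

The 90% CI is wider by 2.47 - 1.92 = 0.55.
Higher confidence requires a wider interval.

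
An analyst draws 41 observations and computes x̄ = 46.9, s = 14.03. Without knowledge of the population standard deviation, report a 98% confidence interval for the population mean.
(41.59, 52.21)

t-interval (σ unknown):
df = n - 1 = 40
t* = 2.423 for 98% confidence

Margin of error = t* · s/√n = 2.423 · 14.03/√41 = 5.31

CI: (41.59, 52.21)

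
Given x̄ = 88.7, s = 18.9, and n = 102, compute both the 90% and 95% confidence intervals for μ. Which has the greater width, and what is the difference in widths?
95% CI is wider by 1.22

df = 101
90% CI: t* = 1.660, (85.59, 91.81), width = 2 · t* · s/√n = 6.21
95% CI: t* = 1.984, (84.99, 92.41), width = 2 · t* · s/√n = 7.43

The 95% CI is wider by 7.43 - 6.21 = 1.22.
Higher confidence requires a wider interval.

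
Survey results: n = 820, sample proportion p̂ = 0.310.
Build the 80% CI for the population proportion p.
(0.289, 0.331)

Proportion CI:
SE = √(p̂(1-p̂)/n) = √(0.310 · 0.690 / 820) = 0.01615

z* = 1.282
Margin = z* · SE = 1.282 · 0.01615 = 0.0207

CI: 0.310 ± 0.0207 = (0.289, 0.331)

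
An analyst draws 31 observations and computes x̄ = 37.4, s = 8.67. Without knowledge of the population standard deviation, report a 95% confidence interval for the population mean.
(34.22, 40.58)

t-interval (σ unknown):
df = n - 1 = 30
t* = 2.042 for 95% confidence

Margin of error = t* · s/√n = 2.042 · 8.67/√31 = 3.18

CI: (34.22, 40.58)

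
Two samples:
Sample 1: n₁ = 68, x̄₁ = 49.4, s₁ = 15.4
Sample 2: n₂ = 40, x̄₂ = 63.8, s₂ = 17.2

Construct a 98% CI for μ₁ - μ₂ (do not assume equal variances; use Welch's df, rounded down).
(-22.25, -6.55)

Difference: x̄₁ - x̄₂ = -14.40
SE = √(s₁²/n₁ + s₂²/n₂) = √(15.4²/68 + 17.2²/40) = 3.2990
df = 74.78 → 74 (Welch–Satterthwaite, rounded down)
t* = 2.378

CI: -14.40 ± 2.378 · 3.2990 = -14.40 ± 7.85 = (-22.25, -6.55)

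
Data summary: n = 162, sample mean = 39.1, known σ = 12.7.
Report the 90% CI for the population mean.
(37.46, 40.74)

z-interval (σ known):
z* = 1.645 for 90% confidence

Margin of error = z* · σ/√n = 1.645 · 12.7/√162 = 1.64

CI: (39.1 - 1.64, 39.1 + 1.64) = (37.46, 40.74)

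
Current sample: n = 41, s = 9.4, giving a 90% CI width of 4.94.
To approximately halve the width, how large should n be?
n ≈ 164

CI width ∝ 1/√n
To reduce width by factor 2, need √n to grow by 2 → need 2² = 4 times as many samples.

Current: n = 41, width = 4.94
New: n = 164, width ≈ 2.43

Width reduced by factor of 4.94/2.43 = 2.03.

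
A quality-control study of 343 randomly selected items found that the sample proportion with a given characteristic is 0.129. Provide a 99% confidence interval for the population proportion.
(0.082, 0.176)

Proportion CI:
SE = √(p̂(1-p̂)/n) = √(0.129 · 0.871 / 343) = 0.01810

z* = 2.576
Margin = z* · SE = 2.576 · 0.01810 = 0.0466

CI: 0.129 ± 0.0466 = (0.082, 0.176)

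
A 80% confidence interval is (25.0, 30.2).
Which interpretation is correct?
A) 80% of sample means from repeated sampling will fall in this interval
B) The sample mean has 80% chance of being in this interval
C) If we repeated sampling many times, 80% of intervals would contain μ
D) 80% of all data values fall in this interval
C

A) Wrong — coverage applies to intervals containing μ, not to future x̄ values.
B) Wrong — x̄ is observed and sits in the interval by construction.
C) Correct — this is the frequentist long-run coverage interpretation.
D) Wrong — a CI is about the parameter μ, not individual data values.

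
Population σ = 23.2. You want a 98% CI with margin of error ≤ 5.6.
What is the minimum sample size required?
n ≥ 93

For margin E ≤ 5.6:
n ≥ (z* · σ / E)²
n ≥ (2.326 · 23.2 / 5.6)²
n ≥ 92.86

Minimum n = 93 (rounding up)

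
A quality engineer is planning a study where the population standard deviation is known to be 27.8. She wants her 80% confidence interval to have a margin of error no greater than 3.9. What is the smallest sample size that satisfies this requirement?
n ≥ 84

For margin E ≤ 3.9:
n ≥ (z* · σ / E)²
n ≥ (1.282 · 27.8 / 3.9)²
n ≥ 83.51

Minimum n = 84 (rounding up)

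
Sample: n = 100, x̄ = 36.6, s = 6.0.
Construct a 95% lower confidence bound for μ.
μ ≥ 35.60

Lower bound (one-sided):
t* = 1.660 (one-sided for 95%)
Lower bound = x̄ - t* · s/√n = 36.6 - 1.660 · 6.0/√100 = 35.60

We are 95% confident that μ ≥ 35.60.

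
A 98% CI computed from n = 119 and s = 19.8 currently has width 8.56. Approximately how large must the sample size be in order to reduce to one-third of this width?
n ≈ 1071

CI width ∝ 1/√n
To reduce width by factor 3, need √n to grow by 3 → need 3² = 9 times as many samples.

Current: n = 119, width = 8.56
New: n = 1071, width ≈ 2.82

Width reduced by factor of 8.56/2.82 = 3.04.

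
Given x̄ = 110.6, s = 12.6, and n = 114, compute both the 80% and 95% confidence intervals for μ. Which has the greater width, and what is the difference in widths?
95% CI is wider by 1.64

df = 113
80% CI: t* = 1.289, (109.08, 112.12), width = 2 · t* · s/√n = 3.04
95% CI: t* = 1.981, (108.26, 112.94), width = 2 · t* · s/√n = 4.68

The 95% CI is wider by 4.68 - 3.04 = 1.64.
Higher confidence requires a wider interval.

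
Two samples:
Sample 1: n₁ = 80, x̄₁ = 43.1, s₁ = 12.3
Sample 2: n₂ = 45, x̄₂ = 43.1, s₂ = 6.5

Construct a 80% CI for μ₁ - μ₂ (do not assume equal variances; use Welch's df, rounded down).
(-2.17, 2.17)

Difference: x̄₁ - x̄₂ = 0.00
SE = √(s₁²/n₁ + s₂²/n₂) = √(12.3²/80 + 6.5²/45) = 1.6823
df = 122.64 → 122 (Welch–Satterthwaite, rounded down)
t* = 1.289

CI: 0.00 ± 1.289 · 1.6823 = 0.00 ± 2.17 = (-2.17, 2.17)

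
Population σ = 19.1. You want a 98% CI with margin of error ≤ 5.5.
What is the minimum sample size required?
n ≥ 66

For margin E ≤ 5.5:
n ≥ (z* · σ / E)²
n ≥ (2.326 · 19.1 / 5.5)²
n ≥ 65.25

Minimum n = 66 (rounding up)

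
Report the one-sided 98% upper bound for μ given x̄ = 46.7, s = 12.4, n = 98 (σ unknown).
μ ≤ 49.31

Upper bound (one-sided):
t* = 2.082 (one-sided for 98%)
Upper bound = x̄ + t* · s/√n = 46.7 + 2.082 · 12.4/√98 = 49.31

We are 98% confident that μ ≤ 49.31.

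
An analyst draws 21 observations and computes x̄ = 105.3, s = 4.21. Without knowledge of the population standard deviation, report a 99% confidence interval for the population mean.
(102.69, 107.91)

t-interval (σ unknown):
df = n - 1 = 20
t* = 2.845 for 99% confidence

Margin of error = t* · s/√n = 2.845 · 4.21/√21 = 2.61

CI: (102.69, 107.91)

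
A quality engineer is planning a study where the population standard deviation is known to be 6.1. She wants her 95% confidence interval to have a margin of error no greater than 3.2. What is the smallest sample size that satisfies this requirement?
n ≥ 14

For margin E ≤ 3.2:
n ≥ (z* · σ / E)²
n ≥ (1.960 · 6.1 / 3.2)²
n ≥ 13.96

Minimum n = 14 (rounding up)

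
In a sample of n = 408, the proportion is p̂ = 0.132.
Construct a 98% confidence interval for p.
(0.093, 0.171)

Proportion CI:
SE = √(p̂(1-p̂)/n) = √(0.132 · 0.868 / 408) = 0.01676

z* = 2.326
Margin = z* · SE = 2.326 · 0.01676 = 0.0390

CI: 0.132 ± 0.0390 = (0.093, 0.171)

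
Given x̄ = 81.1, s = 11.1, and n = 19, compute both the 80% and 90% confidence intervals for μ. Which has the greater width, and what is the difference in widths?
90% CI is wider by 2.06

df = 18
80% CI: t* = 1.330, (77.71, 84.49), width = 2 · t* · s/√n = 6.77
90% CI: t* = 1.734, (76.68, 85.52), width = 2 · t* · s/√n = 8.83

The 90% CI is wider by 8.83 - 6.77 = 2.06.
Higher confidence requires a wider interval.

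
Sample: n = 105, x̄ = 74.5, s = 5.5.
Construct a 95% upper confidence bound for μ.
μ ≤ 75.39

Upper bound (one-sided):
t* = 1.660 (one-sided for 95%)
Upper bound = x̄ + t* · s/√n = 74.5 + 1.660 · 5.5/√105 = 75.39

We are 95% confident that μ ≤ 75.39.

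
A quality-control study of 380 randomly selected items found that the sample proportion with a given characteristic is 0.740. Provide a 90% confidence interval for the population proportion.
(0.703, 0.777)

Proportion CI:
SE = √(p̂(1-p̂)/n) = √(0.740 · 0.260 / 380) = 0.02250

z* = 1.645
Margin = z* · SE = 1.645 · 0.02250 = 0.0370

CI: 0.740 ± 0.0370 = (0.703, 0.777)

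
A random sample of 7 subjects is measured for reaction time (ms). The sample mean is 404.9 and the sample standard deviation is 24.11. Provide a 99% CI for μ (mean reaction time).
(371.12, 438.68)

t-interval (σ unknown):
df = n - 1 = 6
t* = 3.707 for 99% confidence

Margin of error = t* · s/√n = 3.707 · 24.11/√7 = 33.78

CI: (371.12, 438.68)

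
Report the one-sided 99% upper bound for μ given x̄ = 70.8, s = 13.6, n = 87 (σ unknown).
μ ≤ 74.26

Upper bound (one-sided):
t* = 2.370 (one-sided for 99%)
Upper bound = x̄ + t* · s/√n = 70.8 + 2.370 · 13.6/√87 = 74.26

We are 99% confident that μ ≤ 74.26.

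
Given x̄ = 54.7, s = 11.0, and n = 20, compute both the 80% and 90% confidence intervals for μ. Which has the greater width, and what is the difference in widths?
90% CI is wider by 1.98

df = 19
80% CI: t* = 1.328, (51.43, 57.97), width = 2 · t* · s/√n = 6.53
90% CI: t* = 1.729, (50.45, 58.95), width = 2 · t* · s/√n = 8.51

The 90% CI is wider by 8.51 - 6.53 = 1.98.
Higher confidence requires a wider interval.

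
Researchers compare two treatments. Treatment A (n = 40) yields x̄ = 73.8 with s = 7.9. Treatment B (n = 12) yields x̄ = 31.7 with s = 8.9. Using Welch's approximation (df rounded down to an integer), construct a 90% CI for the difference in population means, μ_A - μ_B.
(37.11, 47.09)

Difference: x̄₁ - x̄₂ = 42.10
SE = √(s₁²/n₁ + s₂²/n₂) = √(7.9²/40 + 8.9²/12) = 2.8568
df = 16.55 → 16 (Welch–Satterthwaite, rounded down)
t* = 1.746

CI: 42.10 ± 1.746 · 2.8568 = 42.10 ± 4.99 = (37.11, 47.09)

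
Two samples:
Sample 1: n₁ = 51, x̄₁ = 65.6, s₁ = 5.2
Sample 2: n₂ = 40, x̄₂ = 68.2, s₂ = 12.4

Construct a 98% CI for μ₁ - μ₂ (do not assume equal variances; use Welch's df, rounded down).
(-7.63, 2.43)

Difference: x̄₁ - x̄₂ = -2.60
SE = √(s₁²/n₁ + s₂²/n₂) = √(5.2²/51 + 12.4²/40) = 2.0915
df = 49.76 → 49 (Welch–Satterthwaite, rounded down)
t* = 2.405

CI: -2.60 ± 2.405 · 2.0915 = -2.60 ± 5.03 = (-7.63, 2.43)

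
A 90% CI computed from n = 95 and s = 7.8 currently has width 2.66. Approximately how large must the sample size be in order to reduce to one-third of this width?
n ≈ 855

CI width ∝ 1/√n
To reduce width by factor 3, need √n to grow by 3 → need 3² = 9 times as many samples.

Current: n = 95, width = 2.66
New: n = 855, width ≈ 0.88

Width reduced by factor of 2.66/0.88 = 3.02.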